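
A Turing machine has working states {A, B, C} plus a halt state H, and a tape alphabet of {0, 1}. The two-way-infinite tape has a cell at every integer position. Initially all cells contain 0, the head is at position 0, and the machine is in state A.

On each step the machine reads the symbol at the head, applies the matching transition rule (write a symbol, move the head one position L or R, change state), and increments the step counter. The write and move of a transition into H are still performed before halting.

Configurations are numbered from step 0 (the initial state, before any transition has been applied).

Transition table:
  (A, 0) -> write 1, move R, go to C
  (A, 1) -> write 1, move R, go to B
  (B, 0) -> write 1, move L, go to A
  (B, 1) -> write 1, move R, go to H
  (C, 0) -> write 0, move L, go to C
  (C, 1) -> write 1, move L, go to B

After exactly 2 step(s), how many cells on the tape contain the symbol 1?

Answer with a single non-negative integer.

Answer: 1

Derivation:
Step 1: in state A at pos 0, read 0 -> (A,0)->write 1,move R,goto C. Now: state=C, head=1, tape[-1..2]=0100 (head:   ^)
Step 2: in state C at pos 1, read 0 -> (C,0)->write 0,move L,goto C. Now: state=C, head=0, tape[-1..2]=0100 (head:  ^)
Cells containing 1 after step 2: {0} -> 1 cell(s)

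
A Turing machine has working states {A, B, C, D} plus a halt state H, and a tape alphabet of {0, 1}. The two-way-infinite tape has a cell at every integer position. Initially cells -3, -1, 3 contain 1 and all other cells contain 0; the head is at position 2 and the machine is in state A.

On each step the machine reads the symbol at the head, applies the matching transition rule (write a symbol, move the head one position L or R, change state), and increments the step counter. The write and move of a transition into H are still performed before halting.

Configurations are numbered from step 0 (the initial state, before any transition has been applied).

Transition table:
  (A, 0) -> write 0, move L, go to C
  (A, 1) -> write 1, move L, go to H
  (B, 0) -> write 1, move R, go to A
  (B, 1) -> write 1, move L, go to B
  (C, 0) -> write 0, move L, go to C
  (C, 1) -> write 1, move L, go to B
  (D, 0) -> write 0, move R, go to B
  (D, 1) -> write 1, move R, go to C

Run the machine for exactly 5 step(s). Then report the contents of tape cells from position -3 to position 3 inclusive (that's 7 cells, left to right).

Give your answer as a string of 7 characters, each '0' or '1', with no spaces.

Answer: 1110001

Derivation:
Step 1: in state A at pos 2, read 0 -> (A,0)->write 0,move L,goto C. Now: state=C, head=1, tape[-4..4]=010100010 (head:      ^)
Step 2: in state C at pos 1, read 0 -> (C,0)->write 0,move L,goto C. Now: state=C, head=0, tape[-4..4]=010100010 (head:     ^)
Step 3: in state C at pos 0, read 0 -> (C,0)->write 0,move L,goto C. Now: state=C, head=-1, tape[-4..4]=010100010 (head:    ^)
Step 4: in state C at pos -1, read 1 -> (C,1)->write 1,move L,goto B. Now: state=B, head=-2, tape[-4..4]=010100010 (head:   ^)
Step 5: in state B at pos -2, read 0 -> (B,0)->write 1,move R,goto A. Now: state=A, head=-1, tape[-4..4]=011100010 (head:    ^)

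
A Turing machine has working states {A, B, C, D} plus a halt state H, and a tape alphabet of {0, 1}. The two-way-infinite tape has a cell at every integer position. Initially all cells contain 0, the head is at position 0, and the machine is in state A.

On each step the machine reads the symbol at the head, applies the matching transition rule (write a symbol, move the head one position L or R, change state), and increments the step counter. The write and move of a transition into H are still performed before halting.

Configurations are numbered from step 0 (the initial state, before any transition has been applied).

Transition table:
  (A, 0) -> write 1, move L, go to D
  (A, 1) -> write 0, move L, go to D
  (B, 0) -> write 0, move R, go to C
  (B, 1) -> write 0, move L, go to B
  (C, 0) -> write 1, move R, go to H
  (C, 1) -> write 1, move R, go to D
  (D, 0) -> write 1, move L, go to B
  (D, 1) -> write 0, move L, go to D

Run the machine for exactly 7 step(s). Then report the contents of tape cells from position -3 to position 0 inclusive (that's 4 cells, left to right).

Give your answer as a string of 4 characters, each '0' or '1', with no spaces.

Answer: 0100

Derivation:
Step 1: in state A at pos 0, read 0 -> (A,0)->write 1,move L,goto D. Now: state=D, head=-1, tape[-2..1]=0010 (head:  ^)
Step 2: in state D at pos -1, read 0 -> (D,0)->write 1,move L,goto B. Now: state=B, head=-2, tape[-3..1]=00110 (head:  ^)
Step 3: in state B at pos -2, read 0 -> (B,0)->write 0,move R,goto C. Now: state=C, head=-1, tape[-3..1]=00110 (head:   ^)
Step 4: in state C at pos -1, read 1 -> (C,1)->write 1,move R,goto D. Now: state=D, head=0, tape[-3..1]=00110 (head:    ^)
Step 5: in state D at pos 0, read 1 -> (D,1)->write 0,move L,goto D. Now: state=D, head=-1, tape[-3..1]=00100 (head:   ^)
Step 6: in state D at pos -1, read 1 -> (D,1)->write 0,move L,goto D. Now: state=D, head=-2, tape[-3..1]=00000 (head:  ^)
Step 7: in state D at pos -2, read 0 -> (D,0)->write 1,move L,goto B. Now: state=B, head=-3, tape[-4..1]=001000 (head:  ^)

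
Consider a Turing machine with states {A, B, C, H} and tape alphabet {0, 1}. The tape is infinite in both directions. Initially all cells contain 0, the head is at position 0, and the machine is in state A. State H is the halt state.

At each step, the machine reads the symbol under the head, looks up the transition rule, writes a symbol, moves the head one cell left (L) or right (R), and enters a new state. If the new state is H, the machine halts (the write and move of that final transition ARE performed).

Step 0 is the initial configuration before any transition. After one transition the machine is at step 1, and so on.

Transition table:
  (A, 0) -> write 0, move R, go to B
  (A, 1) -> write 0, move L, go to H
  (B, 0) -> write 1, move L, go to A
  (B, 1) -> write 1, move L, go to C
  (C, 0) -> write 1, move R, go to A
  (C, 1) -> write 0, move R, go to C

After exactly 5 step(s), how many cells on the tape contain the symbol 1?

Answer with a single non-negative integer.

Step 1: in state A at pos 0, read 0 -> (A,0)->write 0,move R,goto B. Now: state=B, head=1, tape[-1..2]=0000 (head:   ^)
Step 2: in state B at pos 1, read 0 -> (B,0)->write 1,move L,goto A. Now: state=A, head=0, tape[-1..2]=0010 (head:  ^)
Step 3: in state A at pos 0, read 0 -> (A,0)->write 0,move R,goto B. Now: state=B, head=1, tape[-1..2]=0010 (head:   ^)
Step 4: in state B at pos 1, read 1 -> (B,1)->write 1,move L,goto C. Now: state=C, head=0, tape[-1..2]=0010 (head:  ^)
Step 5: in state C at pos 0, read 0 -> (C,0)->write 1,move R,goto A. Now: state=A, head=1, tape[-1..2]=0110 (head:   ^)
Cells containing 1 after step 5: {0, 1} -> 2 cell(s)

Answer: 2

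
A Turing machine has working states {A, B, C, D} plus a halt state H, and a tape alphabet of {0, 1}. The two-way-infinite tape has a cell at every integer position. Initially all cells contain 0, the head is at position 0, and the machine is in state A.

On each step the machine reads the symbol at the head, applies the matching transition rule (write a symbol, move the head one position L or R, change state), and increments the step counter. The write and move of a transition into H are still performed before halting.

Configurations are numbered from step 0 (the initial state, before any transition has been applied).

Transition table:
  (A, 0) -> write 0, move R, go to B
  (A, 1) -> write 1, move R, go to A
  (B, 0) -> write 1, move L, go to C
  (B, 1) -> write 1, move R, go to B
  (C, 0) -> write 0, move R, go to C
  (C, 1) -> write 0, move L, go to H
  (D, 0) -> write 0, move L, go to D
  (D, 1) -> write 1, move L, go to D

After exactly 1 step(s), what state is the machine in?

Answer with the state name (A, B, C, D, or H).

Step 1: in state A at pos 0, read 0 -> (A,0)->write 0,move R,goto B. Now: state=B, head=1, tape[-1..2]=0000 (head:   ^)

Answer: B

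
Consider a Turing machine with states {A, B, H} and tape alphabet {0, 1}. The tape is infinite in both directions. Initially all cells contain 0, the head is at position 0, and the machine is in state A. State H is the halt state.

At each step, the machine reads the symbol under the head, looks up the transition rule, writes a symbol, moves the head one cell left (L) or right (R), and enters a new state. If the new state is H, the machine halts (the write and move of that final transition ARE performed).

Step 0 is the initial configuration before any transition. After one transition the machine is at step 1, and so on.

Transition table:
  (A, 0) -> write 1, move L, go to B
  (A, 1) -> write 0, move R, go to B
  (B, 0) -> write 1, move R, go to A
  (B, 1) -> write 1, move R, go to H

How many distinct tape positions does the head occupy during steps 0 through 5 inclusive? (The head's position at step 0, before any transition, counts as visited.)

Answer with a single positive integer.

Answer: 4

Derivation:
Step 1: in state A at pos 0, read 0 -> (A,0)->write 1,move L,goto B. Now: state=B, head=-1, tape[-2..1]=0010 (head:  ^)
Step 2: in state B at pos -1, read 0 -> (B,0)->write 1,move R,goto A. Now: state=A, head=0, tape[-2..1]=0110 (head:   ^)
Step 3: in state A at pos 0, read 1 -> (A,1)->write 0,move R,goto B. Now: state=B, head=1, tape[-2..2]=01000 (head:    ^)
Step 4: in state B at pos 1, read 0 -> (B,0)->write 1,move R,goto A. Now: state=A, head=2, tape[-2..3]=010100 (head:     ^)
Step 5: in state A at pos 2, read 0 -> (A,0)->write 1,move L,goto B. Now: state=B, head=1, tape[-2..3]=010110 (head:    ^)
Head positions at steps 0..5: starting at 0, distinct positions visited = {-1, 0, 1, 2} -> 4 position(s)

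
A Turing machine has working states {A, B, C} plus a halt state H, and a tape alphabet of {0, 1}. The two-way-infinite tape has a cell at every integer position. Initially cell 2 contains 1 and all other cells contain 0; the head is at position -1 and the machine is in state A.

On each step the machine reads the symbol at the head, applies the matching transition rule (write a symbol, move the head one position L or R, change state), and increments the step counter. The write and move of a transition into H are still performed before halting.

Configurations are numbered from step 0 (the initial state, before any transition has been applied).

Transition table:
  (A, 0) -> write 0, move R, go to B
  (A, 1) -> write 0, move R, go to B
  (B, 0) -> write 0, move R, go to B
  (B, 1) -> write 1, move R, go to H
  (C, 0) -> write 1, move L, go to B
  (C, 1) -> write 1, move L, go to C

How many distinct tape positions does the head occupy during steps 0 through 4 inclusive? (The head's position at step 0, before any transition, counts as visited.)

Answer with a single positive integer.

Step 1: in state A at pos -1, read 0 -> (A,0)->write 0,move R,goto B. Now: state=B, head=0, tape[-2..3]=000010 (head:   ^)
Step 2: in state B at pos 0, read 0 -> (B,0)->write 0,move R,goto B. Now: state=B, head=1, tape[-2..3]=000010 (head:    ^)
Step 3: in state B at pos 1, read 0 -> (B,0)->write 0,move R,goto B. Now: state=B, head=2, tape[-2..3]=000010 (head:     ^)
Step 4: in state B at pos 2, read 1 -> (B,1)->write 1,move R,goto H. Now: state=H, head=3, tape[-2..4]=0000100 (head:      ^)
Head positions at steps 0..4: starting at -1, distinct positions visited = {-1, 0, 1, 2, 3} -> 5 position(s)

Answer: 5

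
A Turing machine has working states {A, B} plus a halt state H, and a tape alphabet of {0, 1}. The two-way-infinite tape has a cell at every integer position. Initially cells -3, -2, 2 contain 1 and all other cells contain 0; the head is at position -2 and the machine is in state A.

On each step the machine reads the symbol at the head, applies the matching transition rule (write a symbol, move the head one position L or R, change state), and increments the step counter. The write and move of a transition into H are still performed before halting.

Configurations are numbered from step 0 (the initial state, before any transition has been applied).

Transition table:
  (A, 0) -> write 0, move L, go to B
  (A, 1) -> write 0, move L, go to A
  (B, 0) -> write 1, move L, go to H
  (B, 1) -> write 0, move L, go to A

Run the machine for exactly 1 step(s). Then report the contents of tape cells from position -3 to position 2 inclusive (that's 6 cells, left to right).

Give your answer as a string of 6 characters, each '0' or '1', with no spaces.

Step 1: in state A at pos -2, read 1 -> (A,1)->write 0,move L,goto A. Now: state=A, head=-3, tape[-4..3]=01000010 (head:  ^)

Answer: 100001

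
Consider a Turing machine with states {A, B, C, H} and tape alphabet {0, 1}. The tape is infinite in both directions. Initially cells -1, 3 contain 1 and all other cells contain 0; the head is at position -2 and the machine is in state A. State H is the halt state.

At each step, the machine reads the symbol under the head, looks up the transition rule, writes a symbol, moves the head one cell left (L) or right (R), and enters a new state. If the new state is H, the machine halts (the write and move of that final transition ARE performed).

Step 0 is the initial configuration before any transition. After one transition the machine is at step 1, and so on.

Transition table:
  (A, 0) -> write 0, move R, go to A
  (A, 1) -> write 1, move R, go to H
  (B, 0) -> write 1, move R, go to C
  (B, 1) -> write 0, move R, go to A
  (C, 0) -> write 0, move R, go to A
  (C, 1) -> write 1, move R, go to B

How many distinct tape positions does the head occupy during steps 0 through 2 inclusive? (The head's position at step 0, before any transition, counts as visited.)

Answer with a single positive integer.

Answer: 3

Derivation:
Step 1: in state A at pos -2, read 0 -> (A,0)->write 0,move R,goto A. Now: state=A, head=-1, tape[-3..4]=00100010 (head:   ^)
Step 2: in state A at pos -1, read 1 -> (A,1)->write 1,move R,goto H. Now: state=H, head=0, tape[-3..4]=00100010 (head:    ^)
Head positions at steps 0..2: starting at -2, distinct positions visited = {-2, -1, 0} -> 3 position(s)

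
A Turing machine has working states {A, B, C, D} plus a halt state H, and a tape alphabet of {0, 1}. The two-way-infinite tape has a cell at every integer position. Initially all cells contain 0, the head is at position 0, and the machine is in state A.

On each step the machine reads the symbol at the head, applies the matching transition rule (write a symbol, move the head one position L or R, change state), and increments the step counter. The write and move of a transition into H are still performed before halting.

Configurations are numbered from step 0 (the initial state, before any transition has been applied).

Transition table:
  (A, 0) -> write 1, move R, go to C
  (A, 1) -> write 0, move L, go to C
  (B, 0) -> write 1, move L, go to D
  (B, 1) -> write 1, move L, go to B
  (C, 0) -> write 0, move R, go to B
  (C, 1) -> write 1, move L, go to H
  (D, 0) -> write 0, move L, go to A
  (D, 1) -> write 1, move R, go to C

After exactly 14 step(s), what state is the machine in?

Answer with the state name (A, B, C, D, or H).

Answer: H

Derivation:
Step 1: in state A at pos 0, read 0 -> (A,0)->write 1,move R,goto C. Now: state=C, head=1, tape[-1..2]=0100 (head:   ^)
Step 2: in state C at pos 1, read 0 -> (C,0)->write 0,move R,goto B. Now: state=B, head=2, tape[-1..3]=01000 (head:    ^)
Step 3: in state B at pos 2, read 0 -> (B,0)->write 1,move L,goto D. Now: state=D, head=1, tape[-1..3]=01010 (head:   ^)
Step 4: in state D at pos 1, read 0 -> (D,0)->write 0,move L,goto A. Now: state=A, head=0, tape[-1..3]=01010 (head:  ^)
Step 5: in state A at pos 0, read 1 -> (A,1)->write 0,move L,goto C. Now: state=C, head=-1, tape[-2..3]=000010 (head:  ^)
Step 6: in state C at pos -1, read 0 -> (C,0)->write 0,move R,goto B. Now: state=B, head=0, tape[-2..3]=000010 (head:   ^)
Step 7: in state B at pos 0, read 0 -> (B,0)->write 1,move L,goto D. Now: state=D, head=-1, tape[-2..3]=001010 (head:  ^)
Step 8: in state D at pos -1, read 0 -> (D,0)->write 0,move L,goto A. Now: state=A, head=-2, tape[-3..3]=0001010 (head:  ^)
Step 9: in state A at pos -2, read 0 -> (A,0)->write 1,move R,goto C. Now: state=C, head=-1, tape[-3..3]=0101010 (head:   ^)
Step 10: in state C at pos -1, read 0 -> (C,0)->write 0,move R,goto B. Now: state=B, head=0, tape[-3..3]=0101010 (head:    ^)
Step 11: in state B at pos 0, read 1 -> (B,1)->write 1,move L,goto B. Now: state=B, head=-1, tape[-3..3]=0101010 (head:   ^)
Step 12: in state B at pos -1, read 0 -> (B,0)->write 1,move L,goto D. Now: state=D, head=-2, tape[-3..3]=0111010 (head:  ^)
Step 13: in state D at pos -2, read 1 -> (D,1)->write 1,move R,goto C. Now: state=C, head=-1, tape[-3..3]=0111010 (head:   ^)
Step 14: in state C at pos -1, read 1 -> (C,1)->write 1,move L,goto H. Now: state=H, head=-2, tape[-3..3]=0111010 (head:  ^)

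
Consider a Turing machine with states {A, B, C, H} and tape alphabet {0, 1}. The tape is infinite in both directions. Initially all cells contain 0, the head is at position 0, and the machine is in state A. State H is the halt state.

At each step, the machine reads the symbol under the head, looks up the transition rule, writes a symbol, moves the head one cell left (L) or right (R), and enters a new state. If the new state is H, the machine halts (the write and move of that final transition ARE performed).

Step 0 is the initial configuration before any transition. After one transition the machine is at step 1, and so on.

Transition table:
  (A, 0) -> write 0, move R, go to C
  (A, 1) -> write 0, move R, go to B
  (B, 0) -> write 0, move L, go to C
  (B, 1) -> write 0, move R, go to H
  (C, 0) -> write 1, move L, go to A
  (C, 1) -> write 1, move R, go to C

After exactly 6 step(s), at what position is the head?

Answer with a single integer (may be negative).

Step 1: in state A at pos 0, read 0 -> (A,0)->write 0,move R,goto C. Now: state=C, head=1, tape[-1..2]=0000 (head:   ^)
Step 2: in state C at pos 1, read 0 -> (C,0)->write 1,move L,goto A. Now: state=A, head=0, tape[-1..2]=0010 (head:  ^)
Step 3: in state A at pos 0, read 0 -> (A,0)->write 0,move R,goto C. Now: state=C, head=1, tape[-1..2]=0010 (head:   ^)
Step 4: in state C at pos 1, read 1 -> (C,1)->write 1,move R,goto C. Now: state=C, head=2, tape[-1..3]=00100 (head:    ^)
Step 5: in state C at pos 2, read 0 -> (C,0)->write 1,move L,goto A. Now: state=A, head=1, tape[-1..3]=00110 (head:   ^)
Step 6: in state A at pos 1, read 1 -> (A,1)->write 0,move R,goto B. Now: state=B, head=2, tape[-1..3]=00010 (head:    ^)

Answer: 2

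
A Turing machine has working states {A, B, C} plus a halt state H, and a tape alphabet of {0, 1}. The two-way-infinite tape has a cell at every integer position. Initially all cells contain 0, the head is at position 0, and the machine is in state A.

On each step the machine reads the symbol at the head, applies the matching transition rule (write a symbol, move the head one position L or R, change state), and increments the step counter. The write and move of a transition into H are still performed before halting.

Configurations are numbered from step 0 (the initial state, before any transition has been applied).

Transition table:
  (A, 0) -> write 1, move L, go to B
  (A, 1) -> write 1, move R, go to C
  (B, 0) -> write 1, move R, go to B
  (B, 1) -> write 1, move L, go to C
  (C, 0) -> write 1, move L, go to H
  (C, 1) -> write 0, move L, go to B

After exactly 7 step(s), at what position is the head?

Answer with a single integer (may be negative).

Step 1: in state A at pos 0, read 0 -> (A,0)->write 1,move L,goto B. Now: state=B, head=-1, tape[-2..1]=0010 (head:  ^)
Step 2: in state B at pos -1, read 0 -> (B,0)->write 1,move R,goto B. Now: state=B, head=0, tape[-2..1]=0110 (head:   ^)
Step 3: in state B at pos 0, read 1 -> (B,1)->write 1,move L,goto C. Now: state=C, head=-1, tape[-2..1]=0110 (head:  ^)
Step 4: in state C at pos -1, read 1 -> (C,1)->write 0,move L,goto B. Now: state=B, head=-2, tape[-3..1]=00010 (head:  ^)
Step 5: in state B at pos -2, read 0 -> (B,0)->write 1,move R,goto B. Now: state=B, head=-1, tape[-3..1]=01010 (head:   ^)
Step 6: in state B at pos -1, read 0 -> (B,0)->write 1,move R,goto B. Now: state=B, head=0, tape[-3..1]=01110 (head:    ^)
Step 7: in state B at pos 0, read 1 -> (B,1)->write 1,move L,goto C. Now: state=C, head=-1, tape[-3..1]=01110 (head:   ^)

Answer: -1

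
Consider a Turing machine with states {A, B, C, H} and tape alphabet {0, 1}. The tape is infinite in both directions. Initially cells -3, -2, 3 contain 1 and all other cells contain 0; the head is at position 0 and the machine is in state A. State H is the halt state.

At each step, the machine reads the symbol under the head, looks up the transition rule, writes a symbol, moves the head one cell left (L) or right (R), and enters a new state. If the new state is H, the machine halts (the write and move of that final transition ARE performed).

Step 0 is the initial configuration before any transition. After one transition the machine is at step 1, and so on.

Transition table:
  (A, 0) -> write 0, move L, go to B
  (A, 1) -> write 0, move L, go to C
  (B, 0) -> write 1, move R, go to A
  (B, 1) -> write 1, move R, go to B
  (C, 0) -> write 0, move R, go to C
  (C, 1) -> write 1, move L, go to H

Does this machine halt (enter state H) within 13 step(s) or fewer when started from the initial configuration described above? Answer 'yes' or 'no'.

Answer: yes

Derivation:
Step 1: in state A at pos 0, read 0 -> (A,0)->write 0,move L,goto B. Now: state=B, head=-1, tape[-4..4]=011000010 (head:    ^)
Step 2: in state B at pos -1, read 0 -> (B,0)->write 1,move R,goto A. Now: state=A, head=0, tape[-4..4]=011100010 (head:     ^)
Step 3: in state A at pos 0, read 0 -> (A,0)->write 0,move L,goto B. Now: state=B, head=-1, tape[-4..4]=011100010 (head:    ^)
Step 4: in state B at pos -1, read 1 -> (B,1)->write 1,move R,goto B. Now: state=B, head=0, tape[-4..4]=011100010 (head:     ^)
Step 5: in state B at pos 0, read 0 -> (B,0)->write 1,move R,goto A. Now: state=A, head=1, tape[-4..4]=011110010 (head:      ^)
Step 6: in state A at pos 1, read 0 -> (A,0)->write 0,move L,goto B. Now: state=B, head=0, tape[-4..4]=011110010 (head:     ^)
Step 7: in state B at pos 0, read 1 -> (B,1)->write 1,move R,goto B. Now: state=B, head=1, tape[-4..4]=011110010 (head:      ^)
Step 8: in state B at pos 1, read 0 -> (B,0)->write 1,move R,goto A. Now: state=A, head=2, tape[-4..4]=011111010 (head:       ^)
Step 9: in state A at pos 2, read 0 -> (A,0)->write 0,move L,goto B. Now: state=B, head=1, tape[-4..4]=011111010 (head:      ^)
Step 10: in state B at pos 1, read 1 -> (B,1)->write 1,move R,goto B. Now: state=B, head=2, tape[-4..4]=011111010 (head:       ^)
Step 11: in state B at pos 2, read 0 -> (B,0)->write 1,move R,goto A. Now: state=A, head=3, tape[-4..4]=011111110 (head:        ^)
Step 12: in state A at pos 3, read 1 -> (A,1)->write 0,move L,goto C. Now: state=C, head=2, tape[-4..4]=011111100 (head:       ^)
Step 13: in state C at pos 2, read 1 -> (C,1)->write 1,move L,goto H. Now: state=H, head=1, tape[-4..4]=011111100 (head:      ^)
State H reached at step 13; 13 <= 13 -> yes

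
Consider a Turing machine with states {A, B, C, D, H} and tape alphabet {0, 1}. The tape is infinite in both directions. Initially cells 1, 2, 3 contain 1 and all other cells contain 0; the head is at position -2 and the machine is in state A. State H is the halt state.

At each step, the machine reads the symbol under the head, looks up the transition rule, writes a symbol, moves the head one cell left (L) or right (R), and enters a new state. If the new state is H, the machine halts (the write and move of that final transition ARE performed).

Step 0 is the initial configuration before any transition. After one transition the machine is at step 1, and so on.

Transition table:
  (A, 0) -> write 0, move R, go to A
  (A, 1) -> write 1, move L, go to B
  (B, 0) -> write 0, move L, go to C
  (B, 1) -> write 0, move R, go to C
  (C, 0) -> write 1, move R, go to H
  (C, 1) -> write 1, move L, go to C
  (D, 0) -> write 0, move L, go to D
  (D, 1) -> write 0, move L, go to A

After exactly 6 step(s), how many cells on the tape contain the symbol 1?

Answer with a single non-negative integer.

Answer: 4

Derivation:
Step 1: in state A at pos -2, read 0 -> (A,0)->write 0,move R,goto A. Now: state=A, head=-1, tape[-3..4]=00001110 (head:   ^)
Step 2: in state A at pos -1, read 0 -> (A,0)->write 0,move R,goto A. Now: state=A, head=0, tape[-3..4]=00001110 (head:    ^)
Step 3: in state A at pos 0, read 0 -> (A,0)->write 0,move R,goto A. Now: state=A, head=1, tape[-3..4]=00001110 (head:     ^)
Step 4: in state A at pos 1, read 1 -> (A,1)->write 1,move L,goto B. Now: state=B, head=0, tape[-3..4]=00001110 (head:    ^)
Step 5: in state B at pos 0, read 0 -> (B,0)->write 0,move L,goto C. Now: state=C, head=-1, tape[-3..4]=00001110 (head:   ^)
Step 6: in state C at pos -1, read 0 -> (C,0)->write 1,move R,goto H. Now: state=H, head=0, tape[-3..4]=00101110 (head:    ^)
Cells containing 1 after step 6: {-1, 1, 2, 3} -> 4 cell(s)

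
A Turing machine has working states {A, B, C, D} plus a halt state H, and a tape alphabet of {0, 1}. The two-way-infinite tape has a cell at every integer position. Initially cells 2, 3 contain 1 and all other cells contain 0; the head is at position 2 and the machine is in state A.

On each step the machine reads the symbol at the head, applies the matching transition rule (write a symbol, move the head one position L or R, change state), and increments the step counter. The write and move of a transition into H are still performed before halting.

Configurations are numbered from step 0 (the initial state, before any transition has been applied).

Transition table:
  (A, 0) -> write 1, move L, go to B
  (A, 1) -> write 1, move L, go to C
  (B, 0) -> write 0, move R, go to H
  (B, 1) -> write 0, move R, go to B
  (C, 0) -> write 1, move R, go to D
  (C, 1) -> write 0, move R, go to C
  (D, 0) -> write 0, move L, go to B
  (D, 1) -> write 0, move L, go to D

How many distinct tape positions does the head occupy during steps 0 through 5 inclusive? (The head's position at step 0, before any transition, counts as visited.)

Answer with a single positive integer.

Answer: 4

Derivation:
Step 1: in state A at pos 2, read 1 -> (A,1)->write 1,move L,goto C. Now: state=C, head=1, tape[0..4]=00110 (head:  ^)
Step 2: in state C at pos 1, read 0 -> (C,0)->write 1,move R,goto D. Now: state=D, head=2, tape[0..4]=01110 (head:   ^)
Step 3: in state D at pos 2, read 1 -> (D,1)->write 0,move L,goto D. Now: state=D, head=1, tape[0..4]=01010 (head:  ^)
Step 4: in state D at pos 1, read 1 -> (D,1)->write 0,move L,goto D. Now: state=D, head=0, tape[-1..4]=000010 (head:  ^)
Step 5: in state D at pos 0, read 0 -> (D,0)->write 0,move L,goto B. Now: state=B, head=-1, tape[-2..4]=0000010 (head:  ^)
Head positions at steps 0..5: starting at 2, distinct positions visited = {-1, 0, 1, 2} -> 4 position(s)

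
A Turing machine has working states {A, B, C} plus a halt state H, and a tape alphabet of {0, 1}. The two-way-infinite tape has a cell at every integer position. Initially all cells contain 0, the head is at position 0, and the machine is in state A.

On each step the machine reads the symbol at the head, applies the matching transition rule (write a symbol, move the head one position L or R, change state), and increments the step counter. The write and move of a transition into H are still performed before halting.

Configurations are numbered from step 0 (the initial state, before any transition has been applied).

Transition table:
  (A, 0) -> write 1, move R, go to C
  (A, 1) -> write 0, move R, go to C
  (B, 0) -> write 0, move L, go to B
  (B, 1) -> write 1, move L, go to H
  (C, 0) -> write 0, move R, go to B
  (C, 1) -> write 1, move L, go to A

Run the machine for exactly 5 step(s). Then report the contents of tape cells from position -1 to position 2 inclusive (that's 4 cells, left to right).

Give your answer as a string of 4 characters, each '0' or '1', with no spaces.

Answer: 0100

Derivation:
Step 1: in state A at pos 0, read 0 -> (A,0)->write 1,move R,goto C. Now: state=C, head=1, tape[-1..2]=0100 (head:   ^)
Step 2: in state C at pos 1, read 0 -> (C,0)->write 0,move R,goto B. Now: state=B, head=2, tape[-1..3]=01000 (head:    ^)
Step 3: in state B at pos 2, read 0 -> (B,0)->write 0,move L,goto B. Now: state=B, head=1, tape[-1..3]=01000 (head:   ^)
Step 4: in state B at pos 1, read 0 -> (B,0)->write 0,move L,goto B. Now: state=B, head=0, tape[-1..3]=01000 (head:  ^)
Step 5: in state B at pos 0, read 1 -> (B,1)->write 1,move L,goto H. Now: state=H, head=-1, tape[-2..3]=001000 (head:  ^)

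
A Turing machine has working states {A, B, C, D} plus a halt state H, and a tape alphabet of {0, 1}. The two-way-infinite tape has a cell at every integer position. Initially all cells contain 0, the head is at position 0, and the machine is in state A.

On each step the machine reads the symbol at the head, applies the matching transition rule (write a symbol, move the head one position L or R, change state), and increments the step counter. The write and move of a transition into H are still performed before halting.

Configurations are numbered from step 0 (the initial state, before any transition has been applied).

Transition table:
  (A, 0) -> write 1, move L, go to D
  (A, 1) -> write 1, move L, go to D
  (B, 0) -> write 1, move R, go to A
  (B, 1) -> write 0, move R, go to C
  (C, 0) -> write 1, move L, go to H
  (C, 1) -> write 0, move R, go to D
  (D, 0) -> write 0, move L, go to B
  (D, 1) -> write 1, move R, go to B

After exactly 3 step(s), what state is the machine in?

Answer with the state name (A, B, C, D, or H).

Step 1: in state A at pos 0, read 0 -> (A,0)->write 1,move L,goto D. Now: state=D, head=-1, tape[-2..1]=0010 (head:  ^)
Step 2: in state D at pos -1, read 0 -> (D,0)->write 0,move L,goto B. Now: state=B, head=-2, tape[-3..1]=00010 (head:  ^)
Step 3: in state B at pos -2, read 0 -> (B,0)->write 1,move R,goto A. Now: state=A, head=-1, tape[-3..1]=01010 (head:   ^)

Answer: A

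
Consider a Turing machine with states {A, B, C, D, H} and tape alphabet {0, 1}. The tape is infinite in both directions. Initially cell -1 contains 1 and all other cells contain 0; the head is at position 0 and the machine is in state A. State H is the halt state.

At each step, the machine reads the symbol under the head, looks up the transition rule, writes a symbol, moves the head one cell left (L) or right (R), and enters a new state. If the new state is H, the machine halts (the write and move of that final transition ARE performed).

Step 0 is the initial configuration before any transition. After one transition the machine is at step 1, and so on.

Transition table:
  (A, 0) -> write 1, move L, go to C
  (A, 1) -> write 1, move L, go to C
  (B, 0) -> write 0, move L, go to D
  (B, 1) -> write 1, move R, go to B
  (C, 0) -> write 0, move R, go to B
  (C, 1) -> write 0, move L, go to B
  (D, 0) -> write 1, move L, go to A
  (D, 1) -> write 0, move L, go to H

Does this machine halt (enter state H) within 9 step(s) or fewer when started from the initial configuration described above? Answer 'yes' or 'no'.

Answer: no

Derivation:
Step 1: in state A at pos 0, read 0 -> (A,0)->write 1,move L,goto C. Now: state=C, head=-1, tape[-2..1]=0110 (head:  ^)
Step 2: in state C at pos -1, read 1 -> (C,1)->write 0,move L,goto B. Now: state=B, head=-2, tape[-3..1]=00010 (head:  ^)
Step 3: in state B at pos -2, read 0 -> (B,0)->write 0,move L,goto D. Now: state=D, head=-3, tape[-4..1]=000010 (head:  ^)
Step 4: in state D at pos -3, read 0 -> (D,0)->write 1,move L,goto A. Now: state=A, head=-4, tape[-5..1]=0010010 (head:  ^)
Step 5: in state A at pos -4, read 0 -> (A,0)->write 1,move L,goto C. Now: state=C, head=-5, tape[-6..1]=00110010 (head:  ^)
Step 6: in state C at pos -5, read 0 -> (C,0)->write 0,move R,goto B. Now: state=B, head=-4, tape[-6..1]=00110010 (head:   ^)
Step 7: in state B at pos -4, read 1 -> (B,1)->write 1,move R,goto B. Now: state=B, head=-3, tape[-6..1]=00110010 (head:    ^)
Step 8: in state B at pos -3, read 1 -> (B,1)->write 1,move R,goto B. Now: state=B, head=-2, tape[-6..1]=00110010 (head:     ^)
Step 9: in state B at pos -2, read 0 -> (B,0)->write 0,move L,goto D. Now: state=D, head=-3, tape[-6..1]=00110010 (head:    ^)
After 9 step(s): state = D (not H) -> not halted within 9 -> no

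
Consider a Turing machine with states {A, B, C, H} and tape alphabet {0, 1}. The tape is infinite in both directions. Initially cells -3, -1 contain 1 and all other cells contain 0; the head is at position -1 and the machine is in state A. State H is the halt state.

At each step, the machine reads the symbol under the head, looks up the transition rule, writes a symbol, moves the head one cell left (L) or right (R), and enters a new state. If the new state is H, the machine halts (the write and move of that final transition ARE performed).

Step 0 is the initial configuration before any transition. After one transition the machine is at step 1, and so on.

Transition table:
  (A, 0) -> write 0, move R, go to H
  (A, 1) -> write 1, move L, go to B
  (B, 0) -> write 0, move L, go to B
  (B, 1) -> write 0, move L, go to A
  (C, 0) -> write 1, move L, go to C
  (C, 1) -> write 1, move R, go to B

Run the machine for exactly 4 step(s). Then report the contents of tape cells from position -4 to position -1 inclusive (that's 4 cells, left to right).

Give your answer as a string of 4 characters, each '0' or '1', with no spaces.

Answer: 0001

Derivation:
Step 1: in state A at pos -1, read 1 -> (A,1)->write 1,move L,goto B. Now: state=B, head=-2, tape[-4..0]=01010 (head:   ^)
Step 2: in state B at pos -2, read 0 -> (B,0)->write 0,move L,goto B. Now: state=B, head=-3, tape[-4..0]=01010 (head:  ^)
Step 3: in state B at pos -3, read 1 -> (B,1)->write 0,move L,goto A. Now: state=A, head=-4, tape[-5..0]=000010 (head:  ^)
Step 4: in state A at pos -4, read 0 -> (A,0)->write 0,move R,goto H. Now: state=H, head=-3, tape[-5..0]=000010 (head:   ^)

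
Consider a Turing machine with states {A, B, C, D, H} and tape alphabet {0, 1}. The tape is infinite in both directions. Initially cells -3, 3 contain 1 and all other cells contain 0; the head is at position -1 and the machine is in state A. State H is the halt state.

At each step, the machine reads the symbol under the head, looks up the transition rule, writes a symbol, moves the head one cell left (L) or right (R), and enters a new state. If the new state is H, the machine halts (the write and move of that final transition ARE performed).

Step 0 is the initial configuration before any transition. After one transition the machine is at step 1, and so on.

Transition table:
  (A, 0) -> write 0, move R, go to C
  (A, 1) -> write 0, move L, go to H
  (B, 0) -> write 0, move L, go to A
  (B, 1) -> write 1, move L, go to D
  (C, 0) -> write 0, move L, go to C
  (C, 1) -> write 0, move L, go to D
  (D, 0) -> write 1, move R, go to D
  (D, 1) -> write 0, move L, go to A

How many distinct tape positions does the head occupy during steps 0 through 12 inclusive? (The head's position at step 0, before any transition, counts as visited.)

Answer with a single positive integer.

Step 1: in state A at pos -1, read 0 -> (A,0)->write 0,move R,goto C. Now: state=C, head=0, tape[-4..4]=010000010 (head:     ^)
Step 2: in state C at pos 0, read 0 -> (C,0)->write 0,move L,goto C. Now: state=C, head=-1, tape[-4..4]=010000010 (head:    ^)
Step 3: in state C at pos -1, read 0 -> (C,0)->write 0,move L,goto C. Now: state=C, head=-2, tape[-4..4]=010000010 (head:   ^)
Step 4: in state C at pos -2, read 0 -> (C,0)->write 0,move L,goto C. Now: state=C, head=-3, tape[-4..4]=010000010 (head:  ^)
Step 5: in state C at pos -3, read 1 -> (C,1)->write 0,move L,goto D. Now: state=D, head=-4, tape[-5..4]=0000000010 (head:  ^)
Step 6: in state D at pos -4, read 0 -> (D,0)->write 1,move R,goto D. Now: state=D, head=-3, tape[-5..4]=0100000010 (head:   ^)
Step 7: in state D at pos -3, read 0 -> (D,0)->write 1,move R,goto D. Now: state=D, head=-2, tape[-5..4]=0110000010 (head:    ^)
Step 8: in state D at pos -2, read 0 -> (D,0)->write 1,move R,goto D. Now: state=D, head=-1, tape[-5..4]=0111000010 (head:     ^)
Step 9: in state D at pos -1, read 0 -> (D,0)->write 1,move R,goto D. Now: state=D, head=0, tape[-5..4]=0111100010 (head:      ^)
Step 10: in state D at pos 0, read 0 -> (D,0)->write 1,move R,goto D. Now: state=D, head=1, tape[-5..4]=0111110010 (head:       ^)
Step 11: in state D at pos 1, read 0 -> (D,0)->write 1,move R,goto D. Now: state=D, head=2, tape[-5..4]=0111111010 (head:        ^)
Step 12: in state D at pos 2, read 0 -> (D,0)->write 1,move R,goto D. Now: state=D, head=3, tape[-5..4]=0111111110 (head:         ^)
Head positions at steps 0..12: starting at -1, distinct positions visited = {-4, -3, -2, -1, 0, 1, 2, 3} -> 8 position(s)

Answer: 8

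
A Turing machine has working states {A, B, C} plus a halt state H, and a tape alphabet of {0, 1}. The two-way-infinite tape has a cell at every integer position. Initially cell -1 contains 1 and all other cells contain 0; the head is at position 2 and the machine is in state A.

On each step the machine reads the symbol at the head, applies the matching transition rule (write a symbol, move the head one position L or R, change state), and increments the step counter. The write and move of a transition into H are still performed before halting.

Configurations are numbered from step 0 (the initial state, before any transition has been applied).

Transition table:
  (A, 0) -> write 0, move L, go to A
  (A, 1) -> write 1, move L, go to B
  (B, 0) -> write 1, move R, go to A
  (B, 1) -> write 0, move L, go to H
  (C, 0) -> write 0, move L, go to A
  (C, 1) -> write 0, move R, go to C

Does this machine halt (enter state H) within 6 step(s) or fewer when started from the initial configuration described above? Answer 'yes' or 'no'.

Step 1: in state A at pos 2, read 0 -> (A,0)->write 0,move L,goto A. Now: state=A, head=1, tape[-2..3]=010000 (head:    ^)
Step 2: in state A at pos 1, read 0 -> (A,0)->write 0,move L,goto A. Now: state=A, head=0, tape[-2..3]=010000 (head:   ^)
Step 3: in state A at pos 0, read 0 -> (A,0)->write 0,move L,goto A. Now: state=A, head=-1, tape[-2..3]=010000 (head:  ^)
Step 4: in state A at pos -1, read 1 -> (A,1)->write 1,move L,goto B. Now: state=B, head=-2, tape[-3..3]=0010000 (head:  ^)
Step 5: in state B at pos -2, read 0 -> (B,0)->write 1,move R,goto A. Now: state=A, head=-1, tape[-3..3]=0110000 (head:   ^)
Step 6: in state A at pos -1, read 1 -> (A,1)->write 1,move L,goto B. Now: state=B, head=-2, tape[-3..3]=0110000 (head:  ^)
After 6 step(s): state = B (not H) -> not halted within 6 -> no

Answer: no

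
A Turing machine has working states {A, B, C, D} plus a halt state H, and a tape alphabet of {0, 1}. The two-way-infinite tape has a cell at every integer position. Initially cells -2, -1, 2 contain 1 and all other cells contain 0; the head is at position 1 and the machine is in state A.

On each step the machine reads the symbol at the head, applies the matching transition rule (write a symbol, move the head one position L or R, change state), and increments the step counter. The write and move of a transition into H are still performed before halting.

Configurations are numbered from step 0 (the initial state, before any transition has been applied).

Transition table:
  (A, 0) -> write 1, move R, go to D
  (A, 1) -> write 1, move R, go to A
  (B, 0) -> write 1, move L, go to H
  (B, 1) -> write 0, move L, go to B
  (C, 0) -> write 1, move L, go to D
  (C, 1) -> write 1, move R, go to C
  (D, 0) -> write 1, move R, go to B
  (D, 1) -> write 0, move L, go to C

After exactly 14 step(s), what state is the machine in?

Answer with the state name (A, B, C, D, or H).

Step 1: in state A at pos 1, read 0 -> (A,0)->write 1,move R,goto D. Now: state=D, head=2, tape[-3..3]=0110110 (head:      ^)
Step 2: in state D at pos 2, read 1 -> (D,1)->write 0,move L,goto C. Now: state=C, head=1, tape[-3..3]=0110100 (head:     ^)
Step 3: in state C at pos 1, read 1 -> (C,1)->write 1,move R,goto C. Now: state=C, head=2, tape[-3..3]=0110100 (head:      ^)
Step 4: in state C at pos 2, read 0 -> (C,0)->write 1,move L,goto D. Now: state=D, head=1, tape[-3..3]=0110110 (head:     ^)
Step 5: in state D at pos 1, read 1 -> (D,1)->write 0,move L,goto C. Now: state=C, head=0, tape[-3..3]=0110010 (head:    ^)
Step 6: in state C at pos 0, read 0 -> (C,0)->write 1,move L,goto D. Now: state=D, head=-1, tape[-3..3]=0111010 (head:   ^)
Step 7: in state D at pos -1, read 1 -> (D,1)->write 0,move L,goto C. Now: state=C, head=-2, tape[-3..3]=0101010 (head:  ^)
Step 8: in state C at pos -2, read 1 -> (C,1)->write 1,move R,goto C. Now: state=C, head=-1, tape[-3..3]=0101010 (head:   ^)
Step 9: in state C at pos -1, read 0 -> (C,0)->write 1,move L,goto D. Now: state=D, head=-2, tape[-3..3]=0111010 (head:  ^)
Step 10: in state D at pos -2, read 1 -> (D,1)->write 0,move L,goto C. Now: state=C, head=-3, tape[-4..3]=00011010 (head:  ^)
Step 11: in state C at pos -3, read 0 -> (C,0)->write 1,move L,goto D. Now: state=D, head=-4, tape[-5..3]=001011010 (head:  ^)
Step 12: in state D at pos -4, read 0 -> (D,0)->write 1,move R,goto B. Now: state=B, head=-3, tape[-5..3]=011011010 (head:   ^)
Step 13: in state B at pos -3, read 1 -> (B,1)->write 0,move L,goto B. Now: state=B, head=-4, tape[-5..3]=010011010 (head:  ^)
Step 14: in state B at pos -4, read 1 -> (B,1)->write 0,move L,goto B. Now: state=B, head=-5, tape[-6..3]=0000011010 (head:  ^)

Answer: B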